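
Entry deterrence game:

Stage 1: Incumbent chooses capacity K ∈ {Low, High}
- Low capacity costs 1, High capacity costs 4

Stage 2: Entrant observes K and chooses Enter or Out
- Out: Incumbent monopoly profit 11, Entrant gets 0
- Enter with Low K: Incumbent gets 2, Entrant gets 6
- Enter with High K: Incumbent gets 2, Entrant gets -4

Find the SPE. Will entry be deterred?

SPE: (High, Enter|Low, Out|High); Entry deterred. Incumbent net profit = 7

Work:
After Low K: Entrant enters (6 > 0)
After High K: Entrant stays out (-4 < 0)
Incumbent: Low → 2−1=1, High → 11−4=7
Incumbent chooses High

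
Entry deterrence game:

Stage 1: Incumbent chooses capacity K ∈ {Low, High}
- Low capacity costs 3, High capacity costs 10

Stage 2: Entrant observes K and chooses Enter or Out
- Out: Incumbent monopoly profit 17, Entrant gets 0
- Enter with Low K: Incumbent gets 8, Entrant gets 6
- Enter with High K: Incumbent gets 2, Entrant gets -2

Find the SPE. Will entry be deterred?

SPE: (High, Enter|Low, Out|High); Entry deterred. Incumbent net profit = 7

Work:
After Low K: Entrant enters (6 > 0)
After High K: Entrant stays out (-2 < 0)
Incumbent: Low → 8−3=5, High → 17−10=7
Incumbent chooses High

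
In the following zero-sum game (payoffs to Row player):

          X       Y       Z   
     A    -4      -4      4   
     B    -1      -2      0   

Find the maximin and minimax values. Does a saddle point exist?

Maximin = -2, Minimax = -2, Saddle: True

Work:
Row minimums: [-4, -2] → maximin = -2
Column maximums: [-1, -2, 4] → minimax = -2
Saddle point exists! Game value = -2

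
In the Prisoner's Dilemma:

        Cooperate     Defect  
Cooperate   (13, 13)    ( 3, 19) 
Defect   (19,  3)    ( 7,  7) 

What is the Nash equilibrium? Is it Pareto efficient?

(Defect, Defect) is NE; not Pareto efficient

Work:
Defect dominates Cooperate for both players:
If P2 cooperates: Defect (19) > Cooperate (13)
If P2 defects: Defect (7) > Cooperate (3)
NE: (Defect, Defect) with payoff (7, 7)
But (Cooperate, Cooperate) = (13, 13) Pareto dominates (7, 7)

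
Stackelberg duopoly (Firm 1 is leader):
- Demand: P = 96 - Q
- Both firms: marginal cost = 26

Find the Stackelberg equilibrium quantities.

q₁* (leader) = 35.0, q₂* (follower) = 17.5

Work:
Follower's reaction: q₂ = (a - c - q₁)/2
Leader substitutes: π₁ = q₁·(a - q₁ - (a-c-q₁)/2 - c)
FOC: q₁* = (96 - 26)/2 = 35.00
Then: q₂* = (96 - 26 - 35.0)/2 = 17.50
Leader has first-mover advantage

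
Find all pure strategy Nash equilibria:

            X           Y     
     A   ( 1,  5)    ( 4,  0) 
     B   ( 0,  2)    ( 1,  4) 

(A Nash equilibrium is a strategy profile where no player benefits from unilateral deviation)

Nash equilibrium: (A, X)

Work:
Best responses:
  P1 vs X: payoffs [1, 0] → best response A (payoff 1)
  P1 vs Y: payoffs [4, 1] → best response A (payoff 4)
  P2 vs A: payoffs [5, 0] → best response X (payoff 5)
  P2 vs B: payoffs [2, 4] → best response Y (payoff 4)
Mutual best responses: (A,X) → Nash equilibria.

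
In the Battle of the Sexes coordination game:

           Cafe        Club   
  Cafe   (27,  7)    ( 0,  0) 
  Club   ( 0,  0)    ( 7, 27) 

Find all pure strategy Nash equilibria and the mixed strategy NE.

Pure NE: (Cafe, Cafe) and (Club, Club); Mixed NE: p = 0.7941, q = 0.2059

Work:
Check pure NE:
(Cafe, Cafe): (27, 7) - no unilateral deviation beneficial
(Club, Club): (7, 27) - no unilateral deviation beneficial
Mixed NE: P1 plays Cafe with p = 0.7941, P2 plays Cafe with q = 0.2059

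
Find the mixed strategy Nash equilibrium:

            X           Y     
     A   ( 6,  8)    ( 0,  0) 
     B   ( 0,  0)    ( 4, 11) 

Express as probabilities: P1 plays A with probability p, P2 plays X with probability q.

p = 0.5789, q = 0.4

Work:
Find probabilities that make opponent indifferent:
P2 chooses q to make P1 indifferent between A and B
P1 chooses p to make P2 indifferent between X and Y
Mixed NE: P1 plays (A: 0.5789, B: 0.4211), P2 plays (X: 0.4, Y: 0.6)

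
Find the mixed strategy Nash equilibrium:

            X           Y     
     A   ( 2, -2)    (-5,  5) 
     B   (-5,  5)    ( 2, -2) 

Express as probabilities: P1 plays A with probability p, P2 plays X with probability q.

p = 0.5, q = 0.5

Work:
Find probabilities that make opponent indifferent:
P2 chooses q to make P1 indifferent between A and B
P1 chooses p to make P2 indifferent between X and Y
Mixed NE: P1 plays (A: 0.5, B: 0.5), P2 plays (X: 0.5, Y: 0.5)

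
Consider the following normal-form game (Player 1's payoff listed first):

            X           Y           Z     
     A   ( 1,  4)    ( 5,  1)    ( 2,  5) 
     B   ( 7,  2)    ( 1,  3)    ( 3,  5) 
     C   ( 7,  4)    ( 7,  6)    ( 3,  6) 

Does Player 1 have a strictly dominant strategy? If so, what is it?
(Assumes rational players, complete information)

No strictly dominant strategy exists for Player 1

Work:
A strategy strictly dominates another if it gives a strictly higher payoff against every opponent action. Compare each pair of P1's strategies column-by-column:
  A vs B: [1 vs 7, 5 vs 1, 2 vs 3] → A does not strictly dominate B (column X: 1 ≤ 7)
  A vs C: [1 vs 7, 5 vs 7, 2 vs 3] → A does not strictly dominate C (column X: 1 ≤ 7)
  B vs A: [7 vs 1, 1 vs 5, 3 vs 2] → B does not strictly dominate A (column Y: 1 ≤ 5)
  B vs C: [7 vs 7, 1 vs 7, 3 vs 3] → B does not strictly dominate C (column X: 7 ≤ 7)
  C vs A: [7 vs 1, 7 vs 5, 3 vs 2] → C strictly dominates A
  C vs B: [7 vs 7, 7 vs 1, 3 vs 3] → C does not strictly dominate B (column X: 7 ≤ 7)
No single strategy strictly dominates all others → no strictly dominant strategy.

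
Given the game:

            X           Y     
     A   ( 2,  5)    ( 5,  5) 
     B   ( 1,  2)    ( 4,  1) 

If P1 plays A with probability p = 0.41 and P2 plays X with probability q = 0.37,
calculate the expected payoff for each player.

E[P1] = 3.3, E[P2] = 2.8583

Work:
E[P1] = p·q·π₁(A,X) + p·(1-q)·π₁(A,Y) + (1-p)·q·π₁(B,X) + (1-p)·(1-q)·π₁(B,Y)
= 0.41·0.37·2 + 0.41·0.63·5 + 0.59·0.37·1 + 0.59·0.63·4
= 3.3

E[P2] = 2.8583 (similar calculation)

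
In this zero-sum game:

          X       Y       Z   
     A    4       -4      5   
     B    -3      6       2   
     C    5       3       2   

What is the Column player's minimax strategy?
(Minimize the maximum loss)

Column should play X or Z (all achieve the minimum), value = 5

Work:
Column player minimizes Row's maximum payoff:
Column X: max payoff to Row = 5
Column Y: max payoff to Row = 6
Column Z: max payoff to Row = 5
Minimum is 5, achieved by columns X, Z (tied).
Each of X or Z is a minimax strategy.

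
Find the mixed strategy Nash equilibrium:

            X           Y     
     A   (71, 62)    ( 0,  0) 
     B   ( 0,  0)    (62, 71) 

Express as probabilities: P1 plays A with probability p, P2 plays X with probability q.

p = 0.5338, q = 0.4662

Work:
Find probabilities that make opponent indifferent:
P2 chooses q to make P1 indifferent between A and B
P1 chooses p to make P2 indifferent between X and Y
Mixed NE: P1 plays (A: 0.5338, B: 0.4662), P2 plays (X: 0.4662, Y: 0.5338)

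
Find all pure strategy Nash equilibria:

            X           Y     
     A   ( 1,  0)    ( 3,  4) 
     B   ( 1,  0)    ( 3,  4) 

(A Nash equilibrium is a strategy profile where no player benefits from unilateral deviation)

Nash equilibrium: (A, Y), (B, Y)

Work:
Best responses:
  P1 vs X: payoffs [1, 1] → best response A/B (payoff 1)
  P1 vs Y: payoffs [3, 3] → best response A/B (payoff 3)
  P2 vs A: payoffs [0, 4] → best response Y (payoff 4)
  P2 vs B: payoffs [0, 4] → best response Y (payoff 4)
Mutual best responses: (A,Y), (B,Y) → Nash equilibria.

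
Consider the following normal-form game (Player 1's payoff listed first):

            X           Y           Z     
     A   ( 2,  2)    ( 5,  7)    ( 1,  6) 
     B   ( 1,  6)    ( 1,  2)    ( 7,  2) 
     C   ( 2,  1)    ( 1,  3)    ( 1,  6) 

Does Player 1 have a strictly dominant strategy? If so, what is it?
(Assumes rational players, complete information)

No strictly dominant strategy exists for Player 1

Work:
A strategy strictly dominates another if it gives a strictly higher payoff against every opponent action. Compare each pair of P1's strategies column-by-column:
  A vs B: [2 vs 1, 5 vs 1, 1 vs 7] → A does not strictly dominate B (column Z: 1 ≤ 7)
  A vs C: [2 vs 2, 5 vs 1, 1 vs 1] → A does not strictly dominate C (column X: 2 ≤ 2)
  B vs A: [1 vs 2, 1 vs 5, 7 vs 1] → B does not strictly dominate A (column X: 1 ≤ 2)
  B vs C: [1 vs 2, 1 vs 1, 7 vs 1] → B does not strictly dominate C (column X: 1 ≤ 2)
  C vs A: [2 vs 2, 1 vs 5, 1 vs 1] → C does not strictly dominate A (column X: 2 ≤ 2)
  C vs B: [2 vs 1, 1 vs 1, 1 vs 7] → C does not strictly dominate B (column Y: 1 ≤ 1)
No single strategy strictly dominates all others → no strictly dominant strategy.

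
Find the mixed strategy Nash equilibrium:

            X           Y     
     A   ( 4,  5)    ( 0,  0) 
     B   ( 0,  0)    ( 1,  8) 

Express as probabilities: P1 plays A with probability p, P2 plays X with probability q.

p = 0.6154, q = 0.2

Work:
Find probabilities that make opponent indifferent:
P2 chooses q to make P1 indifferent between A and B
P1 chooses p to make P2 indifferent between X and Y
Mixed NE: P1 plays (A: 0.6154, B: 0.3846), P2 plays (X: 0.2, Y: 0.8)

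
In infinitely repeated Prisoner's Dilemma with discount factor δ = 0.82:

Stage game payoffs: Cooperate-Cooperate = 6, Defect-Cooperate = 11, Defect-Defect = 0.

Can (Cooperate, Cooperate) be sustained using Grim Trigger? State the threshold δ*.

δ* = 0.4545; since δ = 0.82 ≥ 0.4545, cooperation can be sustained

Work:
For Grim Trigger:
Cooperate forever: 6/(1-δ)
Defect then punished: 11 + 0·δ/(1-δ)
Need: 6/(1-δ) ≥ 11 + 0·δ/(1-δ)
Solving: δ ≥ (T-R)/(T-P) = (11-6)/(11-0) = 0.4545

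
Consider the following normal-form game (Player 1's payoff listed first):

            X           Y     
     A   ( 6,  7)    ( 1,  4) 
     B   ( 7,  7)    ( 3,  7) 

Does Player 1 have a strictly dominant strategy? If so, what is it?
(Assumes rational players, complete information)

Yes, Player 1's strictly dominant strategy is B

Work:
A strategy strictly dominates another if it gives a strictly higher payoff against every opponent action. Compare each pair of P1's strategies column-by-column:
  A vs B: [6 vs 7, 1 vs 3] → A does not strictly dominate B (column X: 6 ≤ 7)
  B vs A: [7 vs 6, 3 vs 1] → B strictly dominates A
B strictly dominates every other strategy → strictly dominant.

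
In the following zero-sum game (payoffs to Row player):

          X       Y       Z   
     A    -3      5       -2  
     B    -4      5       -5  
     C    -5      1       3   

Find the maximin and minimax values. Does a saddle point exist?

Maximin = -3, Minimax = -3, Saddle: True

Work:
Row minimums: [-3, -5, -5] → maximin = -3
Column maximums: [-3, 5, 3] → minimax = -3
Saddle point exists! Game value = -3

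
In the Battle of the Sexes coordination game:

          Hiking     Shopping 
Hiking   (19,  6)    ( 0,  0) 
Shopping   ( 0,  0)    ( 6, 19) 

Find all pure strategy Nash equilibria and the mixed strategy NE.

Pure NE: (Hiking, Hiking) and (Shopping, Shopping); Mixed NE: p = 0.76, q = 0.24

Work:
Check pure NE:
(Hiking, Hiking): (19, 6) - no unilateral deviation beneficial
(Shopping, Shopping): (6, 19) - no unilateral deviation beneficial
Mixed NE: P1 plays Hiking with p = 0.76, P2 plays Hiking with q = 0.24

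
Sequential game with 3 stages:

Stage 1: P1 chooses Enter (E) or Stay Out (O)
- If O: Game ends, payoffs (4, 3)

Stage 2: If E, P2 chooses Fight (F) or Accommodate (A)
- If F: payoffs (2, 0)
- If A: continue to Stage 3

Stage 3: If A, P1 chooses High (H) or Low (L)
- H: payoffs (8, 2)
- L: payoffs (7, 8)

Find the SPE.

SPE: (E, A, H); Outcome (8, 2)

Work:
Stage 3: P1 chooses H (8 vs 7)
Stage 2: P2: F->0, A->2 (anticipating H). Choose A
Stage 1: P1: O->4, E->8 (anticipating A, H). Choose E
SPE path: E -> A -> H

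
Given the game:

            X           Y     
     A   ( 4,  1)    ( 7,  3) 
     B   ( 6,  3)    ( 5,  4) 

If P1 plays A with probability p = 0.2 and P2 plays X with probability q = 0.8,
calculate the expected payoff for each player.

E[P1] = 5.56, E[P2] = 2.84

Work:
E[P1] = p·q·π₁(A,X) + p·(1-q)·π₁(A,Y) + (1-p)·q·π₁(B,X) + (1-p)·(1-q)·π₁(B,Y)
= 0.2·0.8·4 + 0.2·0.2·7 + 0.8·0.8·6 + 0.8·0.2·5
= 5.56

E[P2] = 2.84 (similar calculation)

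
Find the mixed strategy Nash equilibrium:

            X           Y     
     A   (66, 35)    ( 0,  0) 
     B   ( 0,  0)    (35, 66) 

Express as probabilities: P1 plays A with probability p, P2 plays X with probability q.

p = 0.6535, q = 0.3465

Work:
Find probabilities that make opponent indifferent:
P2 chooses q to make P1 indifferent between A and B
P1 chooses p to make P2 indifferent between X and Y
Mixed NE: P1 plays (A: 0.6535, B: 0.3465), P2 plays (X: 0.3465, Y: 0.6535)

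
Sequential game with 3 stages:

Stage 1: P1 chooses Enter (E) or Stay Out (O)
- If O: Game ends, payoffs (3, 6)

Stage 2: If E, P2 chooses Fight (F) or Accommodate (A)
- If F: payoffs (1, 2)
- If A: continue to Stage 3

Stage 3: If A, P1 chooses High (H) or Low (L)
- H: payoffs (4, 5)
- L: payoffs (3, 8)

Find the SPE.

SPE: (E, A, H); Outcome (4, 5)

Work:
Stage 3: P1 chooses H (4 vs 3)
Stage 2: P2: F->2, A->5 (anticipating H). Choose A
Stage 1: P1: O->3, E->4 (anticipating A, H). Choose E
SPE path: E -> A -> H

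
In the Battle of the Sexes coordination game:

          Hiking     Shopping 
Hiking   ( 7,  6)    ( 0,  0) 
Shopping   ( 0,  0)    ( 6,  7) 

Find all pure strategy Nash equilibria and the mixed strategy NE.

Pure NE: (Hiking, Hiking) and (Shopping, Shopping); Mixed NE: p = 0.5385, q = 0.4615

Work:
Check pure NE:
(Hiking, Hiking): (7, 6) - no unilateral deviation beneficial
(Shopping, Shopping): (6, 7) - no unilateral deviation beneficial
Mixed NE: P1 plays Hiking with p = 0.5385, P2 plays Hiking with q = 0.4615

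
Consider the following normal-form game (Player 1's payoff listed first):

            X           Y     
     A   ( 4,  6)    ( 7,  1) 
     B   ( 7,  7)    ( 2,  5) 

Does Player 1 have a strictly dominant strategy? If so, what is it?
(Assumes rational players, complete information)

No strictly dominant strategy exists for Player 1

Work:
A strategy strictly dominates another if it gives a strictly higher payoff against every opponent action. Compare each pair of P1's strategies column-by-column:
  A vs B: [4 vs 7, 7 vs 2] → A does not strictly dominate B (column X: 4 ≤ 7)
  B vs A: [7 vs 4, 2 vs 7] → B does not strictly dominate A (column Y: 2 ≤ 7)
No single strategy strictly dominates all others → no strictly dominant strategy.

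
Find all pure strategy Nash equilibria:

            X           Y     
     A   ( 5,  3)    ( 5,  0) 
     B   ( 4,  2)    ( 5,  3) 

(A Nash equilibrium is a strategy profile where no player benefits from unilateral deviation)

Nash equilibrium: (A, X), (B, Y)

Work:
Best responses:
  P1 vs X: payoffs [5, 4] → best response A (payoff 5)
  P1 vs Y: payoffs [5, 5] → best response A/B (payoff 5)
  P2 vs A: payoffs [3, 0] → best response X (payoff 3)
  P2 vs B: payoffs [2, 3] → best response Y (payoff 3)
Mutual best responses: (A,X), (B,Y) → Nash equilibria.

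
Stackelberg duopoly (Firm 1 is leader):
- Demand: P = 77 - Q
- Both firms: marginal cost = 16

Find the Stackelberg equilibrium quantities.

q₁* (leader) = 30.5, q₂* (follower) = 15.25

Work:
Follower's reaction: q₂ = (a - c - q₁)/2
Leader substitutes: π₁ = q₁·(a - q₁ - (a-c-q₁)/2 - c)
FOC: q₁* = (77 - 16)/2 = 30.50
Then: q₂* = (77 - 16 - 30.5)/2 = 15.25
Leader has first-mover advantage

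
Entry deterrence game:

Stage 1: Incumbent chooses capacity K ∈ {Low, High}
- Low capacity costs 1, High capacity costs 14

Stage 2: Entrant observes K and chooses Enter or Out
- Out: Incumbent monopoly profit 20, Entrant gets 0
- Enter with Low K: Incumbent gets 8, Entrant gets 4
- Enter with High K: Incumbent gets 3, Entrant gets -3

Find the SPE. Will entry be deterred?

SPE: (Low, Enter|Low, Out|High); Entry not deterred. Incumbent net profit = 7, Entrant gets 4

Work:
After Low K: Entrant enters (4 > 0)
After High K: Entrant stays out (-3 < 0)
Incumbent: Low → 8−1=7, High → 20−14=6
Incumbent chooses Low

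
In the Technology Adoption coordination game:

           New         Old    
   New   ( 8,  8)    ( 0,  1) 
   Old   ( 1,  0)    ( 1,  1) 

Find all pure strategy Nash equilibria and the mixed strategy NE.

Pure NE: (New, New) and (Old, Old); Mixed NE: p = 0.125, q = 0.125

Work:
Check pure NE:
(New, New): (8, 8) - no unilateral deviation beneficial
(Old, Old): (1, 1) - no unilateral deviation beneficial
Mixed NE: P1 plays New with p = 0.125, P2 plays New with q = 0.125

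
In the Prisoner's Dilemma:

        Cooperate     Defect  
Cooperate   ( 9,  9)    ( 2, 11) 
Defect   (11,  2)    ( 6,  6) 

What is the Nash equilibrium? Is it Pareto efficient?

(Defect, Defect) is NE; not Pareto efficient

Work:
Defect dominates Cooperate for both players:
If P2 cooperates: Defect (11) > Cooperate (9)
If P2 defects: Defect (6) > Cooperate (2)
NE: (Defect, Defect) with payoff (6, 6)
But (Cooperate, Cooperate) = (9, 9) Pareto dominates (6, 6)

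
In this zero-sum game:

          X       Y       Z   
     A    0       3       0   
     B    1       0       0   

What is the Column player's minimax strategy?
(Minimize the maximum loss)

Column should play Z, value = 0

Work:
Column player minimizes Row's maximum payoff:
Column X: max payoff to Row = 1
Column Y: max payoff to Row = 3
Column Z: max payoff to Row = 0
Minimum is 0, achieved by column Z.
Minimax strategy: Z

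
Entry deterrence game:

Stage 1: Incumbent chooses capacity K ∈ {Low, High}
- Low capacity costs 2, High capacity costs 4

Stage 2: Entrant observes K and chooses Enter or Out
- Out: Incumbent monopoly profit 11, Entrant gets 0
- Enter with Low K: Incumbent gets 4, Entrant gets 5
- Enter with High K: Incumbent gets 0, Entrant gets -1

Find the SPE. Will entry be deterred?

SPE: (High, Enter|Low, Out|High); Entry deterred. Incumbent net profit = 7

Work:
After Low K: Entrant enters (5 > 0)
After High K: Entrant stays out (-1 < 0)
Incumbent: Low → 4−2=2, High → 11−4=7
Incumbent chooses High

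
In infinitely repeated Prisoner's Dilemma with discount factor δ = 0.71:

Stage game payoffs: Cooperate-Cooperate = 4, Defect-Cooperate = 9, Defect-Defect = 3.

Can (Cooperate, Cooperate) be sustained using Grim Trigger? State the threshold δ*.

δ* = 0.8333; since δ = 0.71 < 0.8333, cooperation cannot be sustained

Work:
For Grim Trigger:
Cooperate forever: 4/(1-δ)
Defect then punished: 9 + 3·δ/(1-δ)
Need: 4/(1-δ) ≥ 9 + 3·δ/(1-δ)
Solving: δ ≥ (T-R)/(T-P) = (9-4)/(9-3) = 0.8333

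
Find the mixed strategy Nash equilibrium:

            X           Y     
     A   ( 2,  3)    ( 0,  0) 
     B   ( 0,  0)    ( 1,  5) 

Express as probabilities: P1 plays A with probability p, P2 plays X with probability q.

p = 0.625, q = 0.3333

Work:
Find probabilities that make opponent indifferent:
P2 chooses q to make P1 indifferent between A and B
P1 chooses p to make P2 indifferent between X and Y
Mixed NE: P1 plays (A: 0.625, B: 0.375), P2 plays (X: 0.3333, Y: 0.6667)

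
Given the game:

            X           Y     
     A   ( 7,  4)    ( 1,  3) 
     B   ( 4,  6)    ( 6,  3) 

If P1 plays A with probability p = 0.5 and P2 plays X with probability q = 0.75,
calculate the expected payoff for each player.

E[P1] = 5.0, E[P2] = 4.5

Work:
E[P1] = p·q·π₁(A,X) + p·(1-q)·π₁(A,Y) + (1-p)·q·π₁(B,X) + (1-p)·(1-q)·π₁(B,Y)
= 0.5·0.75·7 + 0.5·0.25·1 + 0.5·0.75·4 + 0.5·0.25·6
= 5.0

E[P2] = 4.5 (similar calculation)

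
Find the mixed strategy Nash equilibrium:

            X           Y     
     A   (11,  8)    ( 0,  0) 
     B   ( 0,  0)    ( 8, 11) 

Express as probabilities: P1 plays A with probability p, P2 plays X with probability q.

p = 0.5789, q = 0.4211

Work:
Find probabilities that make opponent indifferent:
P2 chooses q to make P1 indifferent between A and B
P1 chooses p to make P2 indifferent between X and Y
Mixed NE: P1 plays (A: 0.5789, B: 0.4211), P2 plays (X: 0.4211, Y: 0.5789)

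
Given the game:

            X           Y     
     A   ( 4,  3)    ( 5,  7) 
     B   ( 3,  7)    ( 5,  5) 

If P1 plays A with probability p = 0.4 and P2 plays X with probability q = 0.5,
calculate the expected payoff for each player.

E[P1] = 4.2, E[P2] = 5.6

Work:
E[P1] = p·q·π₁(A,X) + p·(1-q)·π₁(A,Y) + (1-p)·q·π₁(B,X) + (1-p)·(1-q)·π₁(B,Y)
= 0.4·0.5·4 + 0.4·0.5·5 + 0.6·0.5·3 + 0.6·0.5·5
= 4.2

E[P2] = 5.6 (similar calculation)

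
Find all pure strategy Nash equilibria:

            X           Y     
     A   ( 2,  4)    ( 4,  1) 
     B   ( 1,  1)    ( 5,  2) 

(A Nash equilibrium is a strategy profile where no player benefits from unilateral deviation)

Nash equilibrium: (A, X), (B, Y)

Work:
Best responses:
  P1 vs X: payoffs [2, 1] → best response A (payoff 2)
  P1 vs Y: payoffs [4, 5] → best response B (payoff 5)
  P2 vs A: payoffs [4, 1] → best response X (payoff 4)
  P2 vs B: payoffs [1, 2] → best response Y (payoff 2)
Mutual best responses: (A,X), (B,Y) → Nash equilibria.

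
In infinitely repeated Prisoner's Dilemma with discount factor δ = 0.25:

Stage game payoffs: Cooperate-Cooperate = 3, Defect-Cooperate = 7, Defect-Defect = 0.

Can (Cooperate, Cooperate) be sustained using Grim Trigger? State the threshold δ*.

δ* = 0.5714; since δ = 0.25 < 0.5714, cooperation cannot be sustained

Work:
For Grim Trigger:
Cooperate forever: 3/(1-δ)
Defect then punished: 7 + 0·δ/(1-δ)
Need: 3/(1-δ) ≥ 7 + 0·δ/(1-δ)
Solving: δ ≥ (T-R)/(T-P) = (7-3)/(7-0) = 0.5714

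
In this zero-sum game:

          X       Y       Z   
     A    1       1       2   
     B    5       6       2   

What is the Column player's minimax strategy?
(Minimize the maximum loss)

Column should play Z, value = 2

Work:
Column player minimizes Row's maximum payoff:
Column X: max payoff to Row = 5
Column Y: max payoff to Row = 6
Column Z: max payoff to Row = 2
Minimum is 2, achieved by column Z.
Minimax strategy: Z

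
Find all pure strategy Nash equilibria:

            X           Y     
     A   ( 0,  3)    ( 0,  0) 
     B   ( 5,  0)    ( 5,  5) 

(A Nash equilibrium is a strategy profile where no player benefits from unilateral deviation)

Nash equilibrium: (B, Y)

Work:
Best responses:
  P1 vs X: payoffs [0, 5] → best response B (payoff 5)
  P1 vs Y: payoffs [0, 5] → best response B (payoff 5)
  P2 vs A: payoffs [3, 0] → best response X (payoff 3)
  P2 vs B: payoffs [0, 5] → best response Y (payoff 5)
Mutual best responses: (B,Y) → Nash equilibria.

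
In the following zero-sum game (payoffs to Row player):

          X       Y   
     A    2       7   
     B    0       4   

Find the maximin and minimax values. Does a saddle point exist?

Maximin = 2, Minimax = 2, Saddle: True

Work:
Row minimums: [2, 0] → maximin = 2
Column maximums: [2, 7] → minimax = 2
Saddle point exists! Game value = 2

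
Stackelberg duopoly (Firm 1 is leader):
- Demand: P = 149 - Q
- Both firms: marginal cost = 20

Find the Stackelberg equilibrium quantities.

q₁* (leader) = 64.5, q₂* (follower) = 32.25

Work:
Follower's reaction: q₂ = (a - c - q₁)/2
Leader substitutes: π₁ = q₁·(a - q₁ - (a-c-q₁)/2 - c)
FOC: q₁* = (149 - 20)/2 = 64.50
Then: q₂* = (149 - 20 - 64.5)/2 = 32.25
Leader has first-mover advantage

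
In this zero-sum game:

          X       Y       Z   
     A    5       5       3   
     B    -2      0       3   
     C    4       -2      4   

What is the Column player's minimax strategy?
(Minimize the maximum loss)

Column should play Z, value = 4

Work:
Column player minimizes Row's maximum payoff:
Column X: max payoff to Row = 5
Column Y: max payoff to Row = 5
Column Z: max payoff to Row = 4
Minimum is 4, achieved by column Z.
Minimax strategy: Z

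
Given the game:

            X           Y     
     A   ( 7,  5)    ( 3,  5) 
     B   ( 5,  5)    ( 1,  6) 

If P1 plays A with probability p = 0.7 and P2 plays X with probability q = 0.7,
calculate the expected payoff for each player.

E[P1] = 5.2, E[P2] = 5.09

Work:
E[P1] = p·q·π₁(A,X) + p·(1-q)·π₁(A,Y) + (1-p)·q·π₁(B,X) + (1-p)·(1-q)·π₁(B,Y)
= 0.7·0.7·7 + 0.7·0.3·3 + 0.3·0.7·5 + 0.3·0.3·1
= 5.2

E[P2] = 5.09 (similar calculation)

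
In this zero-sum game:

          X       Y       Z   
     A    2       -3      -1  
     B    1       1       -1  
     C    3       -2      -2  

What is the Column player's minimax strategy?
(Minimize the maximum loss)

Column should play Z, value = -1

Work:
Column player minimizes Row's maximum payoff:
Column X: max payoff to Row = 3
Column Y: max payoff to Row = 1
Column Z: max payoff to Row = -1
Minimum is -1, achieved by column Z.
Minimax strategy: Z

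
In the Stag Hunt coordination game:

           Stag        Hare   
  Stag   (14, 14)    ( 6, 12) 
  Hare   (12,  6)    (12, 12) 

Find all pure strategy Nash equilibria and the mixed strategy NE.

Pure NE: (Stag, Stag) and (Hare, Hare); Mixed NE: p = 0.75, q = 0.75

Work:
Check pure NE:
(Stag, Stag): (14, 14) - no unilateral deviation beneficial
(Hare, Hare): (12, 12) - no unilateral deviation beneficial
Mixed NE: P1 plays Stag with p = 0.75, P2 plays Stag with q = 0.75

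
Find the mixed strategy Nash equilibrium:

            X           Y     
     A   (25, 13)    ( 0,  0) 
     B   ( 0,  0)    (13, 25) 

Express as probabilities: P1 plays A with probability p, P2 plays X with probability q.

p = 0.6579, q = 0.3421

Work:
Find probabilities that make opponent indifferent:
P2 chooses q to make P1 indifferent between A and B
P1 chooses p to make P2 indifferent between X and Y
Mixed NE: P1 plays (A: 0.6579, B: 0.3421), P2 plays (X: 0.3421, Y: 0.6579)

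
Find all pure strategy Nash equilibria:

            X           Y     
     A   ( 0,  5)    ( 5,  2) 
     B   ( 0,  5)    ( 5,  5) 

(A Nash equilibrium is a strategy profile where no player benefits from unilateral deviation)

Nash equilibrium: (A, X), (B, X), (B, Y)

Work:
Best responses:
  P1 vs X: payoffs [0, 0] → best response A/B (payoff 0)
  P1 vs Y: payoffs [5, 5] → best response A/B (payoff 5)
  P2 vs A: payoffs [5, 2] → best response X (payoff 5)
  P2 vs B: payoffs [5, 5] → best response X/Y (payoff 5)
Mutual best responses: (A,X), (B,X), (B,Y) → Nash equilibria.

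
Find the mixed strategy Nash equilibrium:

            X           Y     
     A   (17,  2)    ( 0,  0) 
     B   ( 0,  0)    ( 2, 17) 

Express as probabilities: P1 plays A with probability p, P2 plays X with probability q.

p = 0.8947, q = 0.1053

Work:
Find probabilities that make opponent indifferent:
P2 chooses q to make P1 indifferent between A and B
P1 chooses p to make P2 indifferent between X and Y
Mixed NE: P1 plays (A: 0.8947, B: 0.1053), P2 plays (X: 0.1053, Y: 0.8947)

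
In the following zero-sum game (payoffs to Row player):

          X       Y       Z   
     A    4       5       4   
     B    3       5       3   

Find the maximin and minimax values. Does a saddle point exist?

Maximin = 4, Minimax = 4, Saddle: True

Work:
Row minimums: [4, 3] → maximin = 4
Column maximums: [4, 5, 4] → minimax = 4
Saddle point exists! Game value = 4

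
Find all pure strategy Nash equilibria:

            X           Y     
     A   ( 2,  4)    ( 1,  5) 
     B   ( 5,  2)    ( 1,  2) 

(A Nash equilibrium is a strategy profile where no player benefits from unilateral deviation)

Nash equilibrium: (A, Y), (B, X), (B, Y)

Work:
Best responses:
  P1 vs X: payoffs [2, 5] → best response B (payoff 5)
  P1 vs Y: payoffs [1, 1] → best response A/B (payoff 1)
  P2 vs A: payoffs [4, 5] → best response Y (payoff 5)
  P2 vs B: payoffs [2, 2] → best response X/Y (payoff 2)
Mutual best responses: (A,Y), (B,X), (B,Y) → Nash equilibria.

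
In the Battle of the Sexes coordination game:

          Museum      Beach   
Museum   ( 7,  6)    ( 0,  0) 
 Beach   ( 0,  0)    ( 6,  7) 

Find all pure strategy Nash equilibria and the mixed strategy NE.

Pure NE: (Museum, Museum) and (Beach, Beach); Mixed NE: p = 0.5385, q = 0.4615

Work:
Check pure NE:
(Museum, Museum): (7, 6) - no unilateral deviation beneficial
(Beach, Beach): (6, 7) - no unilateral deviation beneficial
Mixed NE: P1 plays Museum with p = 0.5385, P2 plays Museum with q = 0.4615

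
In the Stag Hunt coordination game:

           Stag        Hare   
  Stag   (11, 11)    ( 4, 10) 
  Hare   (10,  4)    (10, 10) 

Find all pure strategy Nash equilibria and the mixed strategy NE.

Pure NE: (Stag, Stag) and (Hare, Hare); Mixed NE: p = 0.8571, q = 0.8571

Work:
Check pure NE:
(Stag, Stag): (11, 11) - no unilateral deviation beneficial
(Hare, Hare): (10, 10) - no unilateral deviation beneficial
Mixed NE: P1 plays Stag with p = 0.8571, P2 plays Stag with q = 0.8571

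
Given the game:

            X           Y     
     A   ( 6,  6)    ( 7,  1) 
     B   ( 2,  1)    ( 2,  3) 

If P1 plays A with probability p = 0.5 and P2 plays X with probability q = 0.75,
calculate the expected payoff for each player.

E[P1] = 4.125, E[P2] = 3.125

Work:
E[P1] = p·q·π₁(A,X) + p·(1-q)·π₁(A,Y) + (1-p)·q·π₁(B,X) + (1-p)·(1-q)·π₁(B,Y)
= 0.5·0.75·6 + 0.5·0.25·7 + 0.5·0.75·2 + 0.5·0.25·2
= 4.125

E[P2] = 3.125 (similar calculation)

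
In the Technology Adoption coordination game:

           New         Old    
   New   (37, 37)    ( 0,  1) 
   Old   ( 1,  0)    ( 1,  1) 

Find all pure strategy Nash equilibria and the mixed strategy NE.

Pure NE: (New, New) and (Old, Old); Mixed NE: p = 0.027, q = 0.027

Work:
Check pure NE:
(New, New): (37, 37) - no unilateral deviation beneficial
(Old, Old): (1, 1) - no unilateral deviation beneficial
Mixed NE: P1 plays New with p = 0.027, P2 plays New with q = 0.027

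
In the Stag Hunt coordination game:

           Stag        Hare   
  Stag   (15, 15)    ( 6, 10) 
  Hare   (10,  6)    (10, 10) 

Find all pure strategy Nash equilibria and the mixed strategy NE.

Pure NE: (Stag, Stag) and (Hare, Hare); Mixed NE: p = 0.4444, q = 0.4444

Work:
Check pure NE:
(Stag, Stag): (15, 15) - no unilateral deviation beneficial
(Hare, Hare): (10, 10) - no unilateral deviation beneficial
Mixed NE: P1 plays Stag with p = 0.4444, P2 plays Stag with q = 0.4444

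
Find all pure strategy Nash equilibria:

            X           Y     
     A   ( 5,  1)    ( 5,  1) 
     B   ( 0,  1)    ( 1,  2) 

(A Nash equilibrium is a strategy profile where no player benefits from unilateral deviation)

Nash equilibrium: (A, X), (A, Y)

Work:
Best responses:
  P1 vs X: payoffs [5, 0] → best response A (payoff 5)
  P1 vs Y: payoffs [5, 1] → best response A (payoff 5)
  P2 vs A: payoffs [1, 1] → best response X/Y (payoff 1)
  P2 vs B: payoffs [1, 2] → best response Y (payoff 2)
Mutual best responses: (A,X), (A,Y) → Nash equilibria.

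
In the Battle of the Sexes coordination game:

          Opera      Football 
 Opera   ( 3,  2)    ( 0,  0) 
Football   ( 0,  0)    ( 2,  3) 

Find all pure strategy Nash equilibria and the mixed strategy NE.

Pure NE: (Opera, Opera) and (Football, Football); Mixed NE: p = 0.6, q = 0.4

Work:
Check pure NE:
(Opera, Opera): (3, 2) - no unilateral deviation beneficial
(Football, Football): (2, 3) - no unilateral deviation beneficial
Mixed NE: P1 plays Opera with p = 0.6, P2 plays Opera with q = 0.4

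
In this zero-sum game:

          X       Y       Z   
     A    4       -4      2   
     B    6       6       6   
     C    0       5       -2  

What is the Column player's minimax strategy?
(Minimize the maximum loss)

Column should play X or Y or Z (all achieve the minimum), value = 6

Work:
Column player minimizes Row's maximum payoff:
Column X: max payoff to Row = 6
Column Y: max payoff to Row = 6
Column Z: max payoff to Row = 6
Minimum is 6, achieved by columns X, Y, Z (tied).
Each of X or Y or Z is a minimax strategy.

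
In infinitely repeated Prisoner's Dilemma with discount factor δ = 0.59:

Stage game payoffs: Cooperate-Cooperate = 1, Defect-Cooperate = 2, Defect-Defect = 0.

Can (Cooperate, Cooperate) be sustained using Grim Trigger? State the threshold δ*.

δ* = 0.5; since δ = 0.59 ≥ 0.5, cooperation can be sustained

Work:
For Grim Trigger:
Cooperate forever: 1/(1-δ)
Defect then punished: 2 + 0·δ/(1-δ)
Need: 1/(1-δ) ≥ 2 + 0·δ/(1-δ)
Solving: δ ≥ (T-R)/(T-P) = (2-1)/(2-0) = 0.5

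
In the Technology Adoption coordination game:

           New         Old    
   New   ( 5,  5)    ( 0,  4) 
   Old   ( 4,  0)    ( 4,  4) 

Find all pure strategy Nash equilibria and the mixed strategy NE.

Pure NE: (New, New) and (Old, Old); Mixed NE: p = 0.8, q = 0.8

Work:
Check pure NE:
(New, New): (5, 5) - no unilateral deviation beneficial
(Old, Old): (4, 4) - no unilateral deviation beneficial
Mixed NE: P1 plays New with p = 0.8, P2 plays New with q = 0.8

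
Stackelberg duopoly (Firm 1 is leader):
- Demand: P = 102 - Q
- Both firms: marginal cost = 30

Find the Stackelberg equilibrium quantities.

q₁* (leader) = 36.0, q₂* (follower) = 18.0

Work:
Follower's reaction: q₂ = (a - c - q₁)/2
Leader substitutes: π₁ = q₁·(a - q₁ - (a-c-q₁)/2 - c)
FOC: q₁* = (102 - 30)/2 = 36.00
Then: q₂* = (102 - 30 - 36.0)/2 = 18.00
Leader has first-mover advantage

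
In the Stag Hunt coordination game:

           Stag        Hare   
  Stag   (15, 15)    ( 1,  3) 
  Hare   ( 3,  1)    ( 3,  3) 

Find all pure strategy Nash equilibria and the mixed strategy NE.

Pure NE: (Stag, Stag) and (Hare, Hare); Mixed NE: p = 0.1429, q = 0.1429

Work:
Check pure NE:
(Stag, Stag): (15, 15) - no unilateral deviation beneficial
(Hare, Hare): (3, 3) - no unilateral deviation beneficial
Mixed NE: P1 plays Stag with p = 0.1429, P2 plays Stag with q = 0.1429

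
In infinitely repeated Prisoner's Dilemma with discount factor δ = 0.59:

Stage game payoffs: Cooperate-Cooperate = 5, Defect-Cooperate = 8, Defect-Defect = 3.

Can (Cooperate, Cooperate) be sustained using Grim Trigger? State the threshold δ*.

δ* = 0.6; since δ = 0.59 < 0.6, cooperation cannot be sustained

Work:
For Grim Trigger:
Cooperate forever: 5/(1-δ)
Defect then punished: 8 + 3·δ/(1-δ)
Need: 5/(1-δ) ≥ 8 + 3·δ/(1-δ)
Solving: δ ≥ (T-R)/(T-P) = (8-5)/(8-3) = 0.6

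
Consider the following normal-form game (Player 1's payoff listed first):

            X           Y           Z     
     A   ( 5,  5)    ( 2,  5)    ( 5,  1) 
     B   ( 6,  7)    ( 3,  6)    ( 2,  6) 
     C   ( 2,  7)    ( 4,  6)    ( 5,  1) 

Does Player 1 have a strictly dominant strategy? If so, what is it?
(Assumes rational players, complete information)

No strictly dominant strategy exists for Player 1

Work:
A strategy strictly dominates another if it gives a strictly higher payoff against every opponent action. Compare each pair of P1's strategies column-by-column:
  A vs B: [5 vs 6, 2 vs 3, 5 vs 2] → A does not strictly dominate B (column X: 5 ≤ 6)
  A vs C: [5 vs 2, 2 vs 4, 5 vs 5] → A does not strictly dominate C (column Y: 2 ≤ 4)
  B vs A: [6 vs 5, 3 vs 2, 2 vs 5] → B does not strictly dominate A (column Z: 2 ≤ 5)
  B vs C: [6 vs 2, 3 vs 4, 2 vs 5] → B does not strictly dominate C (column Y: 3 ≤ 4)
  C vs A: [2 vs 5, 4 vs 2, 5 vs 5] → C does not strictly dominate A (column X: 2 ≤ 5)
  C vs B: [2 vs 6, 4 vs 3, 5 vs 2] → C does not strictly dominate B (column X: 2 ≤ 6)
No single strategy strictly dominates all others → no strictly dominant strategy.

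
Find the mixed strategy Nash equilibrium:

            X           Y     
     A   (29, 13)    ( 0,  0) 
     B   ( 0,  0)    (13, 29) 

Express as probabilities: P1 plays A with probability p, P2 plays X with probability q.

p = 0.6905, q = 0.3095

Work:
Find probabilities that make opponent indifferent:
P2 chooses q to make P1 indifferent between A and B
P1 chooses p to make P2 indifferent between X and Y
Mixed NE: P1 plays (A: 0.6905, B: 0.3095), P2 plays (X: 0.3095, Y: 0.6905)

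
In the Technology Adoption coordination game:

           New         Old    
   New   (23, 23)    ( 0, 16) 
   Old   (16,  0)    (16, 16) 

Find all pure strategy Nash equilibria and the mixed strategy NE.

Pure NE: (New, New) and (Old, Old); Mixed NE: p = 0.6957, q = 0.6957

Work:
Check pure NE:
(New, New): (23, 23) - no unilateral deviation beneficial
(Old, Old): (16, 16) - no unilateral deviation beneficial
Mixed NE: P1 plays New with p = 0.6957, P2 plays New with q = 0.6957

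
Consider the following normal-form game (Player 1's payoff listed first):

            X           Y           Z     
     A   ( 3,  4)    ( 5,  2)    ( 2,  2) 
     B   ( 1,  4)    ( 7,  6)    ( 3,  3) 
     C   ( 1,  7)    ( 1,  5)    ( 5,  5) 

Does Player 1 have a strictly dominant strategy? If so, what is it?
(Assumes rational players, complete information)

No strictly dominant strategy exists for Player 1

Work:
A strategy strictly dominates another if it gives a strictly higher payoff against every opponent action. Compare each pair of P1's strategies column-by-column:
  A vs B: [3 vs 1, 5 vs 7, 2 vs 3] → A does not strictly dominate B (column Y: 5 ≤ 7)
  A vs C: [3 vs 1, 5 vs 1, 2 vs 5] → A does not strictly dominate C (column Z: 2 ≤ 5)
  B vs A: [1 vs 3, 7 vs 5, 3 vs 2] → B does not strictly dominate A (column X: 1 ≤ 3)
  B vs C: [1 vs 1, 7 vs 1, 3 vs 5] → B does not strictly dominate C (column X: 1 ≤ 1)
  C vs A: [1 vs 3, 1 vs 5, 5 vs 2] → C does not strictly dominate A (column X: 1 ≤ 3)
  C vs B: [1 vs 1, 1 vs 7, 5 vs 3] → C does not strictly dominate B (column X: 1 ≤ 1)
No single strategy strictly dominates all others → no strictly dominant strategy.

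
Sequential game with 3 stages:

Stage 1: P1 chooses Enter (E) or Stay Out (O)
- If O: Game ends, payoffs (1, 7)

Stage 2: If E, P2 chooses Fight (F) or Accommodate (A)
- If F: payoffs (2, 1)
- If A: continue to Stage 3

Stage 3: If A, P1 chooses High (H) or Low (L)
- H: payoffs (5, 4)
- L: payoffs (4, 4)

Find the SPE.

SPE: (E, A, H); Outcome (5, 4)

Work:
Stage 3: P1 chooses H (5 vs 4)
Stage 2: P2: F->1, A->4 (anticipating H). Choose A
Stage 1: P1: O->1, E->5 (anticipating A, H). Choose E
SPE path: E -> A -> H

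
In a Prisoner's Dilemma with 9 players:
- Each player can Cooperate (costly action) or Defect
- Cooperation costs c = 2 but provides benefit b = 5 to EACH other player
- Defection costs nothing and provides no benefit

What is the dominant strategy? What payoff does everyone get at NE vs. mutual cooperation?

Dominant: Defect; NE payoff = 0; Coop payoff = 38

Work:
Defect dominates (saves cost c = 2, benefit to others is external)
NE: All defect → everyone gets 0
If all cooperate: each receives (8)×5 - 2 = 38
Social dilemma: 38 > 0 but NE gives 0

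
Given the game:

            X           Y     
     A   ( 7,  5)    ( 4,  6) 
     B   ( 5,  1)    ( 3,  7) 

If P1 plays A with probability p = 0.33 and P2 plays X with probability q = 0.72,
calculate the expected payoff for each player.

E[P1] = 5.0076, E[P2] = 3.538

Work:
E[P1] = p·q·π₁(A,X) + p·(1-q)·π₁(A,Y) + (1-p)·q·π₁(B,X) + (1-p)·(1-q)·π₁(B,Y)
= 0.33·0.72·7 + 0.33·0.28·4 + 0.67·0.72·5 + 0.67·0.28·3
= 5.0076

E[P2] = 3.538 (similar calculation)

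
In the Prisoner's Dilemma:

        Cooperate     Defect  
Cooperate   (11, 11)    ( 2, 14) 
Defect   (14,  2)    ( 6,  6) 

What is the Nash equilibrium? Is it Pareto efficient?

(Defect, Defect) is NE; not Pareto efficient

Work:
Defect dominates Cooperate for both players:
If P2 cooperates: Defect (14) > Cooperate (11)
If P2 defects: Defect (6) > Cooperate (2)
NE: (Defect, Defect) with payoff (6, 6)
But (Cooperate, Cooperate) = (11, 11) Pareto dominates (6, 6)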